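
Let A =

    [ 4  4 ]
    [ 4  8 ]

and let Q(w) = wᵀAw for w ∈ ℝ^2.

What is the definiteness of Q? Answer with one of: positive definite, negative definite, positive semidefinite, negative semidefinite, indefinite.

positive definite

For the 2×2 matrix [[4, 4], [4, 8]]: det = 4·8 − (4)² = 16, trace = 12.
det > 0 so both eigenvalues share the sign of the trace; trace = 12 > 0 ⇒ both positive.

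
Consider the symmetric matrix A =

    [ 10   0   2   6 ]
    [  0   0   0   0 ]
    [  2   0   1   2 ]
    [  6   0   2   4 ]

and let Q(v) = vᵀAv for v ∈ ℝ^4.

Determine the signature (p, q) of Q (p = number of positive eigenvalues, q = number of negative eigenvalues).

(2, 1)

Congruent diagonalization of A (simultaneous row and column reduction) yields pivots 10, 0, 3/5, -2/3.
So there are 2 positive, 1 negative, 1 zero pivots.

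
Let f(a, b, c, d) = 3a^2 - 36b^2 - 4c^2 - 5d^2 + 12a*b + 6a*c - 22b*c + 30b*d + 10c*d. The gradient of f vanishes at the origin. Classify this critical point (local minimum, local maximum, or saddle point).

saddle point

The Hessian at the origin is H = [[6, 12, 6, 0], [12, -72, -22, 30], [6, -22, -8, 10], [0, 30, 10, -10]].
An LDLᵀ factorisation of H has diagonal entries 6, -96, -47/24, -20/47.
Counting signs: 1 positive, 3 negative.
H is indefinite, so the origin is a saddle point.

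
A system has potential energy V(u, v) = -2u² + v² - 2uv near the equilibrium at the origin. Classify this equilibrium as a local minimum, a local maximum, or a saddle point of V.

The Hessian at the origin is H = [[-4, -2], [-2, 2]].
det H = -4·2 − (-2)² = -12 < 0, so H is indefinite.
Therefore the origin is a saddle point.

saddle point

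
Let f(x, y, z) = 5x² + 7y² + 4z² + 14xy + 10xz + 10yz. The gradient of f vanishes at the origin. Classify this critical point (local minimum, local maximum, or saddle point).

saddle point

The Hessian at the origin is H = [[10, 14, 10], [14, 14, 10], [10, 10, 8]].
Congruent diagonalization of H (simultaneous row and column reduction) yields pivots 10, -28/5, 6/7.
Counting signs: 2 positive, 1 negative.
H is indefinite, so the origin is a saddle point.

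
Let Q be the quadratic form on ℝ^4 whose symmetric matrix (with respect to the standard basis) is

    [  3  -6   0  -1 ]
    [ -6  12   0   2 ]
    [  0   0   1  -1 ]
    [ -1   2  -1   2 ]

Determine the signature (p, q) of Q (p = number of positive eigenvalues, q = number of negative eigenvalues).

(3, 0)

Congruent diagonalization of A (simultaneous row and column reduction) yields pivots 3, 0, 1, 2/3.
That gives 3 positive, 1 zero pivots.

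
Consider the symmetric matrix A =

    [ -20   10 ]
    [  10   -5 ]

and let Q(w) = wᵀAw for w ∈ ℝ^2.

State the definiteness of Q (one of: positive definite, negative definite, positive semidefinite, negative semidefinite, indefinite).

For the 2×2 matrix [[-20, 10], [10, -5]]: det = -20·-5 − (10)² = 0, trace = -25.
det = 0 so one eigenvalue is zero; the form is semidefinite with the sign of the trace.

negative semidefinite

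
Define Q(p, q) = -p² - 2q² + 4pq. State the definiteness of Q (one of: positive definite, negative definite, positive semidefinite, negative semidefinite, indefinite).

indefinite

The symmetric matrix of Q is [[-1, 2], [2, -2]].
For the 2×2 matrix [[-1, 2], [2, -2]]: det = -1·-2 − (2)² = -2, trace = -3.
det < 0 so the eigenvalues have opposite signs; the form is indefinite.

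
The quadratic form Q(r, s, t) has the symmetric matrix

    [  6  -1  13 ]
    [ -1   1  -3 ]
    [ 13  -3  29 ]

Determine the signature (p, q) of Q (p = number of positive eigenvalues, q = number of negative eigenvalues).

Applying the same elementary operations to the rows and columns of A produces a congruent diagonal matrix with entries 6, 5/6, 0.
So there are 2 positive, 1 zero pivots.

(2, 0)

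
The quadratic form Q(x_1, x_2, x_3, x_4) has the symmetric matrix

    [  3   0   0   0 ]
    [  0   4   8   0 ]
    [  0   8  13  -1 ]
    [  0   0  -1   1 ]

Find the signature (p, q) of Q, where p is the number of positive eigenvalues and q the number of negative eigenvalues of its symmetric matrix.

(3, 1)

Symmetric row and column elimination reduces A to a congruent diagonal form with pivots 3, 4, -3, 4/3.
Counting signs: 3 positive, 1 negative.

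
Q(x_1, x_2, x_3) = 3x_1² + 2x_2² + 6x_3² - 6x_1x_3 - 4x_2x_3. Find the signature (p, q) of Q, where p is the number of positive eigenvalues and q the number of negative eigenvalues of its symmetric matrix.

The associated matrix is A = [[3, 0, -3], [0, 2, -2], [-3, -2, 6]].
Congruent diagonalization of A (simultaneous row and column reduction) yields pivots 3, 2, 1.
So there are 3 positive pivots.

(3, 0)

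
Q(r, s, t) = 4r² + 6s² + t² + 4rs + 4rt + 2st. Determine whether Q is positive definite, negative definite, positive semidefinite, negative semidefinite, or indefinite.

Write A = [[4, 2, 2], [2, 6, 1], [2, 1, 1]].
Row-reducing A symmetrically gives the diagonal entries 4, 5, 0.
So there are 2 positive, 1 zero pivots.
Hence Q is positive semidefinite.

positive semidefinite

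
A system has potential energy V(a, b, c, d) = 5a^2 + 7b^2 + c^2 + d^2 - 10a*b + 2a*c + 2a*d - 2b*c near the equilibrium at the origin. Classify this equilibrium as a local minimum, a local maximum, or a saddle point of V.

local minimum

The Hessian at the origin is H = [[10, -10, 2, 2], [-10, 14, -2, 0], [2, -2, 2, 0], [2, 0, 0, 2]].
Symmetric row and column elimination reduces H to a congruent diagonal form with pivots 10, 4, 8/5, 1/2.
Counting signs: 4 positive.
H is positive definite, so the origin is a strict local minimum.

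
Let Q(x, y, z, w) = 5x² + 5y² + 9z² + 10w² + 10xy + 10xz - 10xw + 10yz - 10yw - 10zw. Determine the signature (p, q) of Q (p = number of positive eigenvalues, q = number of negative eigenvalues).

The symmetric matrix is A = [[5, 5, 5, -5], [5, 5, 5, -5], [5, 5, 9, -5], [-5, -5, -5, 10]].
Row-reducing A symmetrically gives the diagonal entries 5, 0, 4, 5.
That gives 3 positive, 1 zero pivots.

(3, 0)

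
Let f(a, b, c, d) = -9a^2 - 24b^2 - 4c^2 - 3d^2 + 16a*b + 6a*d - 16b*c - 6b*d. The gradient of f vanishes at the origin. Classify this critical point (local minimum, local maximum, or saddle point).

local maximum

The Hessian at the origin is H = [[-18, 16, 0, 6], [16, -48, -16, -6], [0, -16, -8, 0], [6, -6, 0, -6]].
Row-reducing H symmetrically gives the diagonal entries -18, -304/9, -8/19, -15/4.
Counting signs: 4 negative.
H is negative definite, so the origin is a strict local maximum.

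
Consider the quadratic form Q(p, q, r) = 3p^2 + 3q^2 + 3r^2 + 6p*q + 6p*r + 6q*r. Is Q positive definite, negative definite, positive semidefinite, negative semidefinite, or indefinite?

positive semidefinite

The associated matrix is A = [[3, 3, 3], [3, 3, 3], [3, 3, 3]].
Applying the same elementary operations to the rows and columns of A produces a congruent diagonal matrix with entries 3, 0, 0.
That gives 1 positive, 2 zero pivots.
Hence Q is positive semidefinite.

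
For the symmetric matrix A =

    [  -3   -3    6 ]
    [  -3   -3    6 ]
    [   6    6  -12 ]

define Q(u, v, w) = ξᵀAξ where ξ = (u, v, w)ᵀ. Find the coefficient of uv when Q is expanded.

The coefficient of uv is A[1,2] + A[2,1] = 2·(-3) = -6.

-6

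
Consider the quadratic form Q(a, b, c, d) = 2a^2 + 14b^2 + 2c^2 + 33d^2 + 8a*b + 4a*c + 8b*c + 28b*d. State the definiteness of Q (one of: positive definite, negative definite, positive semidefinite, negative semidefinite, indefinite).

positive semidefinite

The associated matrix is A = [[2, 4, 2, 0], [4, 14, 4, 14], [2, 4, 2, 0], [0, 14, 0, 33]].
Applying the same elementary operations to the rows and columns of A produces a congruent diagonal matrix with entries 2, 6, 0, 1/3.
Counting signs: 3 positive, 1 zero.
Hence Q is positive semidefinite.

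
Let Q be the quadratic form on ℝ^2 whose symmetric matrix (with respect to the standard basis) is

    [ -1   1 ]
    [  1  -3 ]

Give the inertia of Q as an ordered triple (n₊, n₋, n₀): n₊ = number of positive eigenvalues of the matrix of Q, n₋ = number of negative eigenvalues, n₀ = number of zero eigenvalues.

(0, 2, 0)

Row-reducing A symmetrically gives the diagonal entries -1, -2.
So there are 2 negative pivots.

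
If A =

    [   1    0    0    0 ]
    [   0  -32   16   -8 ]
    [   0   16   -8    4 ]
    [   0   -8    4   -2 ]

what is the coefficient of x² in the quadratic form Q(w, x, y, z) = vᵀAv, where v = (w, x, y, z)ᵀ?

-32

The coefficient of x² is the diagonal entry A[2,2] = -32.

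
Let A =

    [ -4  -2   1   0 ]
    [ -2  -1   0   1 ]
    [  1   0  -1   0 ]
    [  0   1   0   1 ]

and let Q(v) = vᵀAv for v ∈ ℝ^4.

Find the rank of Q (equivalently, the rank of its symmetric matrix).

4

Row reduction of A gives 4 nonzero rows, so rank A = 4.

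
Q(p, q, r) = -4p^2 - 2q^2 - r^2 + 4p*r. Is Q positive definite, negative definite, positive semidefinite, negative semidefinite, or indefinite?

negative semidefinite

The associated matrix is A = [[-4, 0, 2], [0, -2, 0], [2, 0, -1]].
Congruent diagonalization of A (simultaneous row and column reduction) yields pivots -4, -2, 0.
So there are 2 negative, 1 zero pivots.
Hence Q is negative semidefinite.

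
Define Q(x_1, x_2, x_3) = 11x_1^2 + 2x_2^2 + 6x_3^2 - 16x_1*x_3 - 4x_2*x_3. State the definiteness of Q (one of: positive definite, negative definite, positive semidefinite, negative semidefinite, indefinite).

Write A = [[11, 0, -8], [0, 2, -2], [-8, -2, 6]].
Row-reducing A symmetrically gives the diagonal entries 11, 2, -20/11.
Counting signs: 2 positive, 1 negative.
Hence Q is indefinite.

indefinite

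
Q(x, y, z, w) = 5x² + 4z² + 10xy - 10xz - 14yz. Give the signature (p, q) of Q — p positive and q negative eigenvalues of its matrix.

Write A = [[5, 5, -5, 0], [5, 0, -7, 0], [-5, -7, 4, 0], [0, 0, 0, 0]].
Applying the same elementary operations to the rows and columns of A produces a congruent diagonal matrix with entries 5, -5, -1/5, 0.
Counting signs: 1 positive, 2 negative, 1 zero.

(1, 2)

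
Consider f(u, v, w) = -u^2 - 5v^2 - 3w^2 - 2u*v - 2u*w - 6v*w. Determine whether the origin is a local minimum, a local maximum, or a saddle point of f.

The Hessian at the origin is H = [[-2, -2, -2], [-2, -10, -6], [-2, -6, -6]].
Symmetric row and column elimination reduces H to a congruent diagonal form with pivots -2, -8, -2.
So there are 3 negative pivots.
H is negative definite, so the origin is a strict local maximum.

local maximum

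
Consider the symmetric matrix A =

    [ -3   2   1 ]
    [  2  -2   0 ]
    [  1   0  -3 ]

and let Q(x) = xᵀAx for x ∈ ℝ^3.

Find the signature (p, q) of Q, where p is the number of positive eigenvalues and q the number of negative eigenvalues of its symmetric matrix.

(0, 3)

Congruent diagonalization of A (simultaneous row and column reduction) yields pivots -3, -2/3, -2.
Counting signs: 3 negative.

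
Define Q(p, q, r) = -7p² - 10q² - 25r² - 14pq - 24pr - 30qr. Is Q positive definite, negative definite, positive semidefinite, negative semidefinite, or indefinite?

The symmetric matrix is A = [[-7, -7, -12], [-7, -10, -15], [-12, -15, -25]].
Applying the same elementary operations to the rows and columns of A produces a congruent diagonal matrix with entries -7, -3, -10/7.
Counting signs: 3 negative.
Hence Q is negative definite.

negative definite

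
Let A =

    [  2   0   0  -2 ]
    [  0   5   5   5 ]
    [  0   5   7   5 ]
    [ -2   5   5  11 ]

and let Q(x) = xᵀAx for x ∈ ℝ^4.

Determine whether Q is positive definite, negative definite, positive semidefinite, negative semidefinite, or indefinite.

Leading principal minors: Δ_1 = 2, Δ_2 = 10, Δ_3 = 20, Δ_4 = 80.
All leading principal minors are positive, so by Sylvester's criterion Q is positive definite.

positive definite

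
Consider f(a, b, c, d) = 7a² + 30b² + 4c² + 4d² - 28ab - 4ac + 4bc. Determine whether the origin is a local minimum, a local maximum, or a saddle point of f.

The Hessian at the origin is H = [[14, -28, -4, 0], [-28, 60, 4, 0], [-4, 4, 8, 0], [0, 0, 0, 8]].
An LDLᵀ factorisation of H has diagonal entries 14, 4, 20/7, 8.
So there are 4 positive pivots.
H is positive definite, so the origin is a strict local minimum.

local minimum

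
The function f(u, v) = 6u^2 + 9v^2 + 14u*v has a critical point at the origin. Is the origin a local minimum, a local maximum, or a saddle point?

The Hessian at the origin is H = [[12, 14], [14, 18]].
det H = 12·18 − (14)² = 20 > 0 and H[1,1] = 12 > 0, so H is positive definite.
Therefore the origin is a local minimum.

local minimum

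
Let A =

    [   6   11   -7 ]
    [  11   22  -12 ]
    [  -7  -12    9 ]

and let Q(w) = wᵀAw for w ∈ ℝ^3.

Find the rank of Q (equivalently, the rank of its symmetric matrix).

3

Symmetric row and column elimination reduces A to a congruent diagonal form with pivots 6, 11/6, 5/11.
So there are 3 positive pivots.
The rank is the number of nonzero pivots: 3.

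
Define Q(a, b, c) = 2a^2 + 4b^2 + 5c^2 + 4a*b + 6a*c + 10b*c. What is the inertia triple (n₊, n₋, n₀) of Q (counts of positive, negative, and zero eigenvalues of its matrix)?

(2, 1, 0)

The symmetric matrix is A = [[2, 2, 3], [2, 4, 5], [3, 5, 5]].
Applying the same elementary operations to the rows and columns of A produces a congruent diagonal matrix with entries 2, 2, -3/2.
So there are 2 positive, 1 negative pivots.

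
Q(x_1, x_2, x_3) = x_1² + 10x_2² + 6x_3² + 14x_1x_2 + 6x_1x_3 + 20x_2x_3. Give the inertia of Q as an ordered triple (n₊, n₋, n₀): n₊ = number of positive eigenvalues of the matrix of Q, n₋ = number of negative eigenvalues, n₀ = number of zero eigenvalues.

The symmetric matrix is A = [[1, 7, 3], [7, 10, 10], [3, 10, 6]].
An LDLᵀ factorisation of A has diagonal entries 1, -39, 4/39.
So there are 2 positive, 1 negative pivots.

(2, 1, 0)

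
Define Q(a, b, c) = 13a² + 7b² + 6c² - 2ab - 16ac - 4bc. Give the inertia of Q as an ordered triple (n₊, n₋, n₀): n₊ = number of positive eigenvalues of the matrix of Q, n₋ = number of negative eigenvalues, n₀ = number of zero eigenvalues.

(3, 0, 0)

The symmetric matrix is A = [[13, -1, -8], [-1, 7, -2], [-8, -2, 6]].
Congruent diagonalization of A (simultaneous row and column reduction) yields pivots 13, 90/13, 4/45.
Counting signs: 3 positive.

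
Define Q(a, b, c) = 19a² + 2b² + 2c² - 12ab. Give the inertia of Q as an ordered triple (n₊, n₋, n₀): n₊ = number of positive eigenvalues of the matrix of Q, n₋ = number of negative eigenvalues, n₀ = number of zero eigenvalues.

The associated matrix is A = [[19, -6, 0], [-6, 2, 0], [0, 0, 2]].
An LDLᵀ factorisation of A has diagonal entries 19, 2/19, 2.
So there are 3 positive pivots.

(3, 0, 0)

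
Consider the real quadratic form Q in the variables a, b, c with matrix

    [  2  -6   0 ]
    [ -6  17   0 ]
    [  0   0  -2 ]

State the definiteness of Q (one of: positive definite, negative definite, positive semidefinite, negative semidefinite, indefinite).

Symmetric row and column elimination reduces A to a congruent diagonal form with pivots 2, -1, -2.
Counting signs: 1 positive, 2 negative.
Hence Q is indefinite.

indefinite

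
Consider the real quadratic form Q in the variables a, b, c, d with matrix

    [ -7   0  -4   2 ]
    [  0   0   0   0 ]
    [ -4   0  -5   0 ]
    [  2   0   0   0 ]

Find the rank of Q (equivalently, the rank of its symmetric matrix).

Row-reducing A symmetrically gives the diagonal entries -7, 0, -19/7, 20/19.
So there are 1 positive, 2 negative, 1 zero pivots.
The rank is the number of nonzero pivots: 3.

3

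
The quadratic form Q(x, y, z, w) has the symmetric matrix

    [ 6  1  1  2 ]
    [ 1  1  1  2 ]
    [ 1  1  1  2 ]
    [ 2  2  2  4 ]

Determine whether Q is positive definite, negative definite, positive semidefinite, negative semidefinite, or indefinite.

Row-reducing A symmetrically gives the diagonal entries 6, 5/6, 0, 0.
Counting signs: 2 positive, 2 zero.
Hence Q is positive semidefinite.

positive semidefinite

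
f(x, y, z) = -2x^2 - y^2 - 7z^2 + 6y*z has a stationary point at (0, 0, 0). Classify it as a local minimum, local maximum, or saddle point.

saddle point

The Hessian at the origin is H = [[-4, 0, 0], [0, -2, 6], [0, 6, -14]].
Applying the same elementary operations to the rows and columns of H produces a congruent diagonal matrix with entries -4, -2, 4.
That gives 1 positive, 2 negative pivots.
H is indefinite, so the origin is a saddle point.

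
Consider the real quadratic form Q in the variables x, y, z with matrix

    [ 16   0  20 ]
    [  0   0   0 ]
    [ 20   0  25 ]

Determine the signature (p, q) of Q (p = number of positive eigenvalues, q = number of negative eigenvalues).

(1, 0)

Row-reducing A symmetrically gives the diagonal entries 16, 0, 0.
That gives 1 positive, 2 zero pivots.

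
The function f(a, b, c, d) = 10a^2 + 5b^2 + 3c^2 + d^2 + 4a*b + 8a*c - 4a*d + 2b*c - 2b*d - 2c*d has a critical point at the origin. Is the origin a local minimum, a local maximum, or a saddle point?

The Hessian at the origin is H = [[20, 4, 8, -4], [4, 10, 2, -2], [8, 2, 6, -2], [-4, -2, -2, 2]].
Congruent diagonalization of H (simultaneous row and column reduction) yields pivots 20, 46/5, 64/23, 1.
That gives 4 positive pivots.
H is positive definite, so the origin is a strict local minimum.

local minimum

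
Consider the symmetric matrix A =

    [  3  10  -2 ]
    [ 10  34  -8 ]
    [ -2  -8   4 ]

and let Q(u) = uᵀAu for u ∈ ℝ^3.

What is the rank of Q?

2

Row-reducing A symmetrically gives the diagonal entries 3, 2/3, 0.
So there are 2 positive, 1 zero pivots.
The rank is the number of nonzero pivots: 2.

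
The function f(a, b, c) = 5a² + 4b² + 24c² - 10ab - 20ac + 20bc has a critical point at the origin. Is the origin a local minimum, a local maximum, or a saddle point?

saddle point

The Hessian at the origin is H = [[10, -10, -20], [-10, 8, 20], [-20, 20, 48]].
Symmetric row and column elimination reduces H to a congruent diagonal form with pivots 10, -2, 8.
So there are 2 positive, 1 negative pivots.
H is indefinite, so the origin is a saddle point.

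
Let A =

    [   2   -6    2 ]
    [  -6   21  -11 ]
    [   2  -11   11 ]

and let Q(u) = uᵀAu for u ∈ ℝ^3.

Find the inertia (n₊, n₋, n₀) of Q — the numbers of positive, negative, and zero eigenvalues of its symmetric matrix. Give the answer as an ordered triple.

(3, 0, 0)

An LDLᵀ factorisation of A has diagonal entries 2, 3, 2/3.
That gives 3 positive pivots.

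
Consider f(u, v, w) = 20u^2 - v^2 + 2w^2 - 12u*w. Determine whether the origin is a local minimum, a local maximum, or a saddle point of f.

The Hessian at the origin is H = [[40, 0, -12], [0, -2, 0], [-12, 0, 4]].
Congruent diagonalization of H (simultaneous row and column reduction) yields pivots 40, -2, 2/5.
Counting signs: 2 positive, 1 negative.
H is indefinite, so the origin is a saddle point.

saddle point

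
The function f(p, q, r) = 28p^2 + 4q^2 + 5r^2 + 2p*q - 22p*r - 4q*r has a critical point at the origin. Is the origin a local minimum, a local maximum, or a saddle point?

local minimum

The Hessian at the origin is H = [[56, 2, -22], [2, 8, -4], [-22, -4, 10]].
An LDLᵀ factorisation of H has diagonal entries 56, 111/14, 2/37.
Counting signs: 3 positive.
H is positive definite, so the origin is a strict local minimum.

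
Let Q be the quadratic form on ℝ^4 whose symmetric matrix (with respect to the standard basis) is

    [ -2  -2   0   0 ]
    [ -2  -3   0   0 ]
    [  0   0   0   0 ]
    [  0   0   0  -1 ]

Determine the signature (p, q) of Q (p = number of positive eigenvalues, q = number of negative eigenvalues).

(0, 3)

Symmetric row and column elimination reduces A to a congruent diagonal form with pivots -2, -1, 0, -1.
That gives 3 negative, 1 zero pivots.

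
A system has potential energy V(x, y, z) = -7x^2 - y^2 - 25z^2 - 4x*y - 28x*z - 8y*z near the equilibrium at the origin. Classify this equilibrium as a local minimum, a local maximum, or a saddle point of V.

The Hessian at the origin is H = [[-14, -4, -28], [-4, -2, -8], [-28, -8, -50]].
Congruent diagonalization of H (simultaneous row and column reduction) yields pivots -14, -6/7, 6.
So there are 1 positive, 2 negative pivots.
H is indefinite, so the origin is a saddle point.

saddle point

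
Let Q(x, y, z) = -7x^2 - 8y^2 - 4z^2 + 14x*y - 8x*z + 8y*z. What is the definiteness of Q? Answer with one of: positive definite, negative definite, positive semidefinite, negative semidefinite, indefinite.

The symmetric matrix of Q is A = [[-7, 7, -4], [7, -8, 4], [-4, 4, -4]].
Leading principal minors: Δ_1 = -7, Δ_2 = 7, Δ_3 = -12.
The signs alternate starting with Δ_1 < 0, so by Sylvester's criterion Q is negative definite.

negative definite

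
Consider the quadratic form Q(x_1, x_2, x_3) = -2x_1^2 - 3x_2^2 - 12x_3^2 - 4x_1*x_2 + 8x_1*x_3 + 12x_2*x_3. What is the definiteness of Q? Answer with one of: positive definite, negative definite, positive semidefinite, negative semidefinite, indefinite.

negative semidefinite

The symmetric matrix is A = [[-2, -2, 4], [-2, -3, 6], [4, 6, -12]].
Symmetric row and column elimination reduces A to a congruent diagonal form with pivots -2, -1, 0.
Counting signs: 2 negative, 1 zero.
Hence Q is negative semidefinite.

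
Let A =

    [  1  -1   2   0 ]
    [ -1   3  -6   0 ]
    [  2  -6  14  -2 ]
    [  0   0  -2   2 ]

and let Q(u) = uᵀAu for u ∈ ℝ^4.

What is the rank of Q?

3

Applying the same elementary operations to the rows and columns of A produces a congruent diagonal matrix with entries 1, 2, 2, 0.
That gives 3 positive, 1 zero pivots.
The rank is the number of nonzero pivots: 3.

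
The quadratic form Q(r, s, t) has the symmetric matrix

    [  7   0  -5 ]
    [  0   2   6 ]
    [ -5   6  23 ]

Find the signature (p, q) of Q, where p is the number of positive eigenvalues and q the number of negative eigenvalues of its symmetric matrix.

(3, 0)

An LDLᵀ factorisation of A has diagonal entries 7, 2, 10/7.
That gives 3 positive pivots.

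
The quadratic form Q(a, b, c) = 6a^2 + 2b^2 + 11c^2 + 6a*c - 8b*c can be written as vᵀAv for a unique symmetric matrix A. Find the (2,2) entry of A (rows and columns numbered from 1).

The coefficient of b^2 in Q is 2, and that is exactly A[2,2].

2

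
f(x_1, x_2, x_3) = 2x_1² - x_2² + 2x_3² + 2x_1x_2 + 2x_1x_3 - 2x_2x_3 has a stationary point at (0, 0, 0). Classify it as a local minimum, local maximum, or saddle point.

The Hessian at the origin is H = [[4, 2, 2], [2, -2, -2], [2, -2, 4]].
An LDLᵀ factorisation of H has diagonal entries 4, -3, 6.
Counting signs: 2 positive, 1 negative.
H is indefinite, so the origin is a saddle point.

saddle point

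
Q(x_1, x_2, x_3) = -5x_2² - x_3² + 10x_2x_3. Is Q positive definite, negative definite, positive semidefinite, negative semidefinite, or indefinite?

indefinite

Write A = [[0, 0, 0], [0, -5, 5], [0, 5, -1]].
Congruent diagonalization of A (simultaneous row and column reduction) yields pivots 0, -5, 4.
That gives 1 positive, 1 negative, 1 zero pivots.
Hence Q is indefinite.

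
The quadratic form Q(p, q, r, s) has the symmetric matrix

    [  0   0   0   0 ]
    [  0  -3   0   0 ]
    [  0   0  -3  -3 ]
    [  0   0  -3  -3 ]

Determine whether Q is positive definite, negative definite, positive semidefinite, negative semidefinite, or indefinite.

Symmetric row and column elimination reduces A to a congruent diagonal form with pivots 0, -3, -3, 0.
So there are 2 negative, 2 zero pivots.
Hence Q is negative semidefinite.

negative semidefinite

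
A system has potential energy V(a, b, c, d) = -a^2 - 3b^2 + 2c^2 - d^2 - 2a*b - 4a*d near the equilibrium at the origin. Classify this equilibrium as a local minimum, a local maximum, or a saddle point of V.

The Hessian at the origin is H = [[-2, -2, 0, -4], [-2, -6, 0, 0], [0, 0, 4, 0], [-4, 0, 0, -2]].
An LDLᵀ factorisation of H has diagonal entries -2, -4, 4, 10.
So there are 2 positive, 2 negative pivots.
H is indefinite, so the origin is a saddle point.

saddle point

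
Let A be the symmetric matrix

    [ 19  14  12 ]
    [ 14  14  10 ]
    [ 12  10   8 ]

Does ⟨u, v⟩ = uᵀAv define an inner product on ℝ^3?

Row-reducing A symmetrically gives the diagonal entries 19, 70/19, 2/35.
That gives 3 positive pivots.
Hence Q is positive definite.
⟨·,·⟩ is an inner product exactly when A is positive definite.

yes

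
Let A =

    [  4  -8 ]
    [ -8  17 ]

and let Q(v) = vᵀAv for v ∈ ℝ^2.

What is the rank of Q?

Applying the same elementary operations to the rows and columns of A produces a congruent diagonal matrix with entries 4, 1.
So there are 2 positive pivots.
The rank is the number of nonzero pivots: 2.

2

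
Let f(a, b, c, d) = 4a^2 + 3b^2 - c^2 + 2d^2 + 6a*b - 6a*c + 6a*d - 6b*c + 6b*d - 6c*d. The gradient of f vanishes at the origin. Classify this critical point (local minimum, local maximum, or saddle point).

saddle point

The Hessian at the origin is H = [[8, 6, -6, 6], [6, 6, -6, 6], [-6, -6, -2, -6], [6, 6, -6, 4]].
An LDLᵀ factorisation of H has diagonal entries 8, 3/2, -8, -2.
That gives 2 positive, 2 negative pivots.
H is indefinite, so the origin is a saddle point.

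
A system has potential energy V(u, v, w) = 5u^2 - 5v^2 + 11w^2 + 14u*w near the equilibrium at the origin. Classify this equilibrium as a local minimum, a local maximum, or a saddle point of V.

saddle point

The Hessian at the origin is H = [[10, 0, 14], [0, -10, 0], [14, 0, 22]].
Symmetric row and column elimination reduces H to a congruent diagonal form with pivots 10, -10, 12/5.
That gives 2 positive, 1 negative pivots.
H is indefinite, so the origin is a saddle point.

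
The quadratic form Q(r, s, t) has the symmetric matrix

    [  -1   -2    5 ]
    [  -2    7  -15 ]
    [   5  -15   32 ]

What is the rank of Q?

3

Row-reducing A symmetrically gives the diagonal entries -1, 11, 2/11.
That gives 2 positive, 1 negative pivots.
The rank is the number of nonzero pivots: 3.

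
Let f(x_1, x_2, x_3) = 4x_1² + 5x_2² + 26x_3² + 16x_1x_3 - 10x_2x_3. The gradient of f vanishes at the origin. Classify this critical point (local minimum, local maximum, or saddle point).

The Hessian at the origin is H = [[8, 0, 16], [0, 10, -10], [16, -10, 52]].
An LDLᵀ factorisation of H has diagonal entries 8, 10, 10.
That gives 3 positive pivots.
H is positive definite, so the origin is a strict local minimum.

local minimum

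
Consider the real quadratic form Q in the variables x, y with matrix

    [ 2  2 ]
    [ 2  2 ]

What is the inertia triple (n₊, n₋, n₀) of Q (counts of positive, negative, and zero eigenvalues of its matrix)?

(1, 0, 1)

Row-reducing A symmetrically gives the diagonal entries 2, 0.
Counting signs: 1 positive, 1 zero.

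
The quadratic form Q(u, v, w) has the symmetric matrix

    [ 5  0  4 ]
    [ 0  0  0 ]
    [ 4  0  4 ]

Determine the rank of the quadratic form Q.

2

Row-reducing A symmetrically gives the diagonal entries 5, 0, 4/5.
That gives 2 positive, 1 zero pivots.
The rank is the number of nonzero pivots: 2.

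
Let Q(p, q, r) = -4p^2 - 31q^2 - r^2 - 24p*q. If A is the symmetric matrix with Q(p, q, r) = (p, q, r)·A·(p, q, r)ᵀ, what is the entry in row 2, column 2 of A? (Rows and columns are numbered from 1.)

The coefficient of q^2 in Q is -31, and that is exactly A[2,2].

-31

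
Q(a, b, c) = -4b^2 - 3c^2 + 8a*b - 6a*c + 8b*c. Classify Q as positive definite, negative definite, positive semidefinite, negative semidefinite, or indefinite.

indefinite

The symmetric matrix is A = [[0, 4, -3], [4, -4, 4], [-3, 4, -3]].
A is congruent to a diagonal matrix with 2 positive, 1 negative and 0 zero entries, so Q is indefinite.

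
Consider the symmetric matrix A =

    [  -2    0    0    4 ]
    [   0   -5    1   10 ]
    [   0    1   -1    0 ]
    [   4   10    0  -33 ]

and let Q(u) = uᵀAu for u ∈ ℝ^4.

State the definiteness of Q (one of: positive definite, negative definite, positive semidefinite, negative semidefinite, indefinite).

negative semidefinite

Applying the same elementary operations to the rows and columns of A produces a congruent diagonal matrix with entries -2, -5, -4/5, 0.
That gives 3 negative, 1 zero pivots.
Hence Q is negative semidefinite.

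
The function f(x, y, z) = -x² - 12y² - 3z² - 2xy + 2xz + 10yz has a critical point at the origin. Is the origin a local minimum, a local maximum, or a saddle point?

The Hessian at the origin is H = [[-2, -2, 2], [-2, -24, 10], [2, 10, -6]].
Congruent diagonalization of H (simultaneous row and column reduction) yields pivots -2, -22, -12/11.
So there are 3 negative pivots.
H is negative definite, so the origin is a strict local maximum.

local maximum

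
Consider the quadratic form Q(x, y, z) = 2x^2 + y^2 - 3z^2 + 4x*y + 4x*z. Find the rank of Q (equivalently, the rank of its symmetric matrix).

3

The associated matrix is A = [[2, 2, 2], [2, 1, 0], [2, 0, -3]].
Congruent diagonalization of A (simultaneous row and column reduction) yields pivots 2, -1, -1.
That gives 1 positive, 2 negative pivots.
The rank is the number of nonzero pivots: 3.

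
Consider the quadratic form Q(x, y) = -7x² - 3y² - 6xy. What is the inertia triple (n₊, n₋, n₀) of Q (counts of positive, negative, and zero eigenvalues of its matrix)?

The associated matrix is A = [[-7, -3], [-3, -3]].
An LDLᵀ factorisation of A has diagonal entries -7, -12/7.
So there are 2 negative pivots.

(0, 2, 0)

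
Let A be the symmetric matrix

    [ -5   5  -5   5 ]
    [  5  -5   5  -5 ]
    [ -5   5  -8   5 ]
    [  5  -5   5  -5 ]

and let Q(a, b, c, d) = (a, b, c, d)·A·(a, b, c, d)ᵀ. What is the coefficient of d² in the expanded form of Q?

-5

The coefficient of d² is the diagonal entry A[4,4] = -5.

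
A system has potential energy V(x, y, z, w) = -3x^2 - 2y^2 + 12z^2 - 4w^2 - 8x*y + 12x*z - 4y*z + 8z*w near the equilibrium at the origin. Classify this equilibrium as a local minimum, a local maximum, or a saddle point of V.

saddle point

The Hessian at the origin is H = [[-6, -8, 12, 0], [-8, -4, -4, 0], [12, -4, 24, 8], [0, 0, 8, -8]].
Row-reducing H symmetrically gives the diagonal entries -6, 20/3, -12, -8/3.
Counting signs: 1 positive, 3 negative.
H is indefinite, so the origin is a saddle point.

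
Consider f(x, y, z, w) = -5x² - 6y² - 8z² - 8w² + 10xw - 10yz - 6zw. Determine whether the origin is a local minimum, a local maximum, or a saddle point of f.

The Hessian at the origin is H = [[-10, 0, 0, 10], [0, -12, -10, 0], [0, -10, -16, -6], [10, 0, -6, -16]].
Symmetric row and column elimination reduces H to a congruent diagonal form with pivots -10, -12, -23/3, -30/23.
Counting signs: 4 negative.
H is negative definite, so the origin is a strict local maximum.

local maximum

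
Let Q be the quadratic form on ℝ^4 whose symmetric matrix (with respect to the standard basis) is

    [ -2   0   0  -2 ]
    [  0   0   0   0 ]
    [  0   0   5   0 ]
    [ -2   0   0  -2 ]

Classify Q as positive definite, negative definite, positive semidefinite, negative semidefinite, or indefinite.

Row-reducing A symmetrically gives the diagonal entries -2, 0, 5, 0.
Counting signs: 1 positive, 1 negative, 2 zero.
Hence Q is indefinite.

indefinite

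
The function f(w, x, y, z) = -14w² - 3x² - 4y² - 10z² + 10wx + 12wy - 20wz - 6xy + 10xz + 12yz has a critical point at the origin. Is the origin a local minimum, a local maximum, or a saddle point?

The Hessian at the origin is H = [[-28, 10, 12, -20], [10, -6, -6, 10], [12, -6, -8, 12], [-20, 10, 12, -20]].
Applying the same elementary operations to the rows and columns of H produces a congruent diagonal matrix with entries -28, -17/7, -28/17, -8/7.
Counting signs: 4 negative.
H is negative definite, so the origin is a strict local maximum.

local maximum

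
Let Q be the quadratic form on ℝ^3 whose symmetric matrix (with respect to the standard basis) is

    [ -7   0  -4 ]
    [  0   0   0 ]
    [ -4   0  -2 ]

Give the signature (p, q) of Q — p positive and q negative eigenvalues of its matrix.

Row-reducing A symmetrically gives the diagonal entries -7, 0, 2/7.
So there are 1 positive, 1 negative, 1 zero pivots.

(1, 1)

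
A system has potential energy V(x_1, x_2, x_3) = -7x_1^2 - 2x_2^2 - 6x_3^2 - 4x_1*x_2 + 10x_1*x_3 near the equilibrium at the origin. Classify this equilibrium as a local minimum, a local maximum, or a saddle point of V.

local maximum

The Hessian at the origin is H = [[-14, -4, 10], [-4, -4, 0], [10, 0, -12]].
Congruent diagonalization of H (simultaneous row and column reduction) yields pivots -14, -20/7, -2.
That gives 3 negative pivots.
H is negative definite, so the origin is a strict local maximum.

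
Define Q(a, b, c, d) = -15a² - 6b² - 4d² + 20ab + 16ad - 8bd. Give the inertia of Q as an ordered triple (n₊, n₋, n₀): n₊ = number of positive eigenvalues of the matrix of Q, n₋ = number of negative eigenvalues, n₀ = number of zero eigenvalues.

(1, 2, 1)

The associated matrix is A = [[-15, 10, 0, 8], [10, -6, 0, -4], [0, 0, 0, 0], [8, -4, 0, -4]].
Row-reducing A symmetrically gives the diagonal entries -15, 2/3, 0, -12/5.
That gives 1 positive, 2 negative, 1 zero pivots.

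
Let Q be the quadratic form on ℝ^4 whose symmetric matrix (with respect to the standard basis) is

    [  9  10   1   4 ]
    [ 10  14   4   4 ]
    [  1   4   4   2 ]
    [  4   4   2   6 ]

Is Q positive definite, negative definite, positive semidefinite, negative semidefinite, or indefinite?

Leading principal minors: Δ_1 = 9, Δ_2 = 26, Δ_3 = 26, Δ_4 = 4.
All leading principal minors are positive, so by Sylvester's criterion Q is positive definite.

positive definite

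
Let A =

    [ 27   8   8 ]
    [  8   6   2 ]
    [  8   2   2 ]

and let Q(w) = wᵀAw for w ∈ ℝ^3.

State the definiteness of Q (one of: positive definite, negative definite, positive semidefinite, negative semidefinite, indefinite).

Symmetric row and column elimination reduces A to a congruent diagonal form with pivots 27, 98/27, -20/49.
That gives 2 positive, 1 negative pivots.
Hence Q is indefinite.

indefinite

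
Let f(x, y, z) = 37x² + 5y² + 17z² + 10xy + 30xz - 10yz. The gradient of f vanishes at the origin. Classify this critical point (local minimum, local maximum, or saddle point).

saddle point

The Hessian at the origin is H = [[74, 10, 30], [10, 10, -10], [30, -10, 34]].
Applying the same elementary operations to the rows and columns of H produces a congruent diagonal matrix with entries 74, 320/37, -1.
So there are 2 positive, 1 negative pivots.
H is indefinite, so the origin is a saddle point.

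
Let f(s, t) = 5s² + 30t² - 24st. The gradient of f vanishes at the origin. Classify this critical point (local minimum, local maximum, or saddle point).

The Hessian at the origin is H = [[10, -24], [-24, 60]].
det H = 10·60 − (-24)² = 24 > 0 and H[1,1] = 10 > 0, so H is positive definite.
Therefore the origin is a local minimum.

local minimum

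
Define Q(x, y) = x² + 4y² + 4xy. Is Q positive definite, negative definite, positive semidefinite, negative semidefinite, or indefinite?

The symmetric matrix is A = [[1, 2], [2, 4]].
Row-reducing A symmetrically gives the diagonal entries 1, 0.
So there are 1 positive, 1 zero pivots.
Hence Q is positive semidefinite.

positive semidefinite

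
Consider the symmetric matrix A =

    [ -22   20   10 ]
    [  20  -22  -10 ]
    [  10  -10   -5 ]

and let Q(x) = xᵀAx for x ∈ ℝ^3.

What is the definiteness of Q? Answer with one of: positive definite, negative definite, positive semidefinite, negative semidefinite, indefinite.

Leading principal minors: Δ_1 = -22, Δ_2 = 84, Δ_3 = -20.
The signs alternate starting with Δ_1 < 0, so by Sylvester's criterion Q is negative definite.

negative definite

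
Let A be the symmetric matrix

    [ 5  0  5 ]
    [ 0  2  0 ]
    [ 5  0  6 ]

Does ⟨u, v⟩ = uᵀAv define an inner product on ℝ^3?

Applying the same elementary operations to the rows and columns of A produces a congruent diagonal matrix with entries 5, 2, 1.
So there are 3 positive pivots.
Hence Q is positive definite.
⟨·,·⟩ is an inner product exactly when A is positive definite.

yes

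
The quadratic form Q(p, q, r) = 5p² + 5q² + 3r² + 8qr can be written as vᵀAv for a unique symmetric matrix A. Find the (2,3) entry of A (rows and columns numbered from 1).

4

The coefficient of q·r in Q is 8. For a symmetric A this equals A[2,3] + A[3,2] = 2·A[2,3].
So A[2,3] = 8/2 = 4.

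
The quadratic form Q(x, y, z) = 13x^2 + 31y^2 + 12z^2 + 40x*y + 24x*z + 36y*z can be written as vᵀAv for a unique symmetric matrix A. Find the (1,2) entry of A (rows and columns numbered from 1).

20

The coefficient of x·y in Q is 40. For a symmetric A this equals A[1,2] + A[2,1] = 2·A[1,2].
So A[1,2] = 40/2 = 20.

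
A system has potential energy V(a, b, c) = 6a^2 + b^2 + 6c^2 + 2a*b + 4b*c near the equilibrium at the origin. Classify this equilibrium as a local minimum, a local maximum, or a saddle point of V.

local minimum

The Hessian at the origin is H = [[12, 2, 0], [2, 2, 4], [0, 4, 12]].
Row-reducing H symmetrically gives the diagonal entries 12, 5/3, 12/5.
So there are 3 positive pivots.
H is positive definite, so the origin is a strict local minimum.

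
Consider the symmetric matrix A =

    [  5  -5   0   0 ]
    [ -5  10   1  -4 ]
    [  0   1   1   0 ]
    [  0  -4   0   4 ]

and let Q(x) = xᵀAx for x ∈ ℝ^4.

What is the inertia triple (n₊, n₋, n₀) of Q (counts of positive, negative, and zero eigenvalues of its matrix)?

Row-reducing A symmetrically gives the diagonal entries 5, 5, 4/5, 0.
That gives 3 positive, 1 zero pivots.

(3, 0, 1)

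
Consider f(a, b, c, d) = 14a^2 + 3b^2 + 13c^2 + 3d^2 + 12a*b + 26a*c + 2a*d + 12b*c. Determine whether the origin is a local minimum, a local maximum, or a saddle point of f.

The Hessian at the origin is H = [[28, 12, 26, 2], [12, 6, 12, 0], [26, 12, 26, 0], [2, 0, 0, 6]].
An LDLᵀ factorisation of H has diagonal entries 28, 6/7, 1, 4.
That gives 4 positive pivots.
H is positive definite, so the origin is a strict local minimum.

local minimum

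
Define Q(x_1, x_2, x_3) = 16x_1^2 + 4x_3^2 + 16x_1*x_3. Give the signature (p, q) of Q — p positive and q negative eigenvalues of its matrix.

(1, 0)

Write A = [[16, 0, 8], [0, 0, 0], [8, 0, 4]].
Symmetric row and column elimination reduces A to a congruent diagonal form with pivots 16, 0, 0.
So there are 1 positive, 2 zero pivots.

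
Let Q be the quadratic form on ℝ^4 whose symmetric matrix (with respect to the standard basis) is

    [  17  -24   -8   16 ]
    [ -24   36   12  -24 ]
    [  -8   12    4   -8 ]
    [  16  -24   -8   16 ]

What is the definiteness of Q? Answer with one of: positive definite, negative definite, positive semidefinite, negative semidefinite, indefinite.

Symmetric row and column elimination reduces A to a congruent diagonal form with pivots 17, 36/17, 0, 0.
Counting signs: 2 positive, 2 zero.
Hence Q is positive semidefinite.

positive semidefinite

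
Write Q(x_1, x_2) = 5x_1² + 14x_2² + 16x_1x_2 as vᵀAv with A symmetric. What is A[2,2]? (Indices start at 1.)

The coefficient of x_2² in Q is 14, and that is exactly A[2,2].

14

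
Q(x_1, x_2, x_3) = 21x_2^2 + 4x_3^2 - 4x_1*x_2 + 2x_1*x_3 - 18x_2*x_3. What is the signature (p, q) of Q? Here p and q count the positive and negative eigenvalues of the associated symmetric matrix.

(2, 1)

The symmetric matrix is A = [[0, -2, 1], [-2, 21, -9], [1, -9, 4]].
By Sylvester's law of inertia any congruent diagonalization of A has 2 positive, 1 negative and 0 zero entries.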